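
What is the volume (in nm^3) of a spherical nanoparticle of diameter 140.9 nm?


Radius r = 140.9/2 = 70.45 nm
Volume V = (4/3) * pi * r^3
V = (4/3) * pi * (70.45)^3
V = 1464642.4 nm^3

1464642.4


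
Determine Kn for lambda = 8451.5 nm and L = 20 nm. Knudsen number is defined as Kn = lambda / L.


Knudsen number Kn = lambda / L
Kn = 8451.5 / 20
Kn = 422.575

422.575


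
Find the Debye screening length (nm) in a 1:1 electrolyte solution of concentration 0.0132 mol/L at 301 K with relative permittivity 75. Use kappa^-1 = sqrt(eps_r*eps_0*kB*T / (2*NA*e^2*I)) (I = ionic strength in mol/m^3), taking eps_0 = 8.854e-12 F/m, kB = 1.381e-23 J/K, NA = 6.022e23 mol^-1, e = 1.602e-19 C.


Ionic strength I = 0.0132 * 1^2 * 1000 = 13.2 mol/m^3
kappa^-1 = sqrt(75 * 8.854e-12 * 1.381e-23 * 301 / (2 * 6.022e23 * (1.602e-19)^2 * 13.2))
kappa^-1 = 2.601 nm

2.601


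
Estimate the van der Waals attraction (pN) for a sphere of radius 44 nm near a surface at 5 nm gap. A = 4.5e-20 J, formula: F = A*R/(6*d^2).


Convert to SI: R = 44 nm = 4.4e-08 m, d = 5 nm = 5e-09 m
F = A * R / (6 * d^2)
F = 4.5e-20 * 4.4e-08 / (6 * (5e-09)^2)
F = 1.32e-11 N = 13.2 pN

13.2


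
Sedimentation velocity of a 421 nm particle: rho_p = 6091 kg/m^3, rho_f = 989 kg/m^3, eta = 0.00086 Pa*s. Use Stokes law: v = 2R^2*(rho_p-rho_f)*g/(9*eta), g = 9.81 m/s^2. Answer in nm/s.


Radius R = 421/2 nm = 2.105e-07 m
Density difference = 6091 - 989 = 5102 kg/m^3
v = 2 * R^2 * (rho_p - rho_f) * g / (9 * eta)
v = 2 * (2.105e-07)^2 * 5102 * 9.81 / (9 * 0.00086)
v = 5.73063e-07 m/s = 573.0634 nm/s

573.0634


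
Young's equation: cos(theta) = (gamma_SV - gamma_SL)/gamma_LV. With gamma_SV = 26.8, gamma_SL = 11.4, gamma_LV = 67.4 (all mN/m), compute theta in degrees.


cos(theta) = (gamma_SV - gamma_SL) / gamma_LV
cos(theta) = (26.8 - 11.4) / 67.4
cos(theta) = 0.228487
theta = arccos(0.228487) = 76.79 degrees

76.79


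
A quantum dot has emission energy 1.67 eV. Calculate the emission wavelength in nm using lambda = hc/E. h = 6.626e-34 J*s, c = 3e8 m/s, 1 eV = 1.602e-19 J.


Convert energy: E = 1.67 eV = 1.67 * 1.602e-19 = 2.67534e-19 J
lambda = h*c / E = 6.626e-34 * 3e8 / 2.67534e-19
lambda = 7.43008e-07 m = 743.0 nm

743.0


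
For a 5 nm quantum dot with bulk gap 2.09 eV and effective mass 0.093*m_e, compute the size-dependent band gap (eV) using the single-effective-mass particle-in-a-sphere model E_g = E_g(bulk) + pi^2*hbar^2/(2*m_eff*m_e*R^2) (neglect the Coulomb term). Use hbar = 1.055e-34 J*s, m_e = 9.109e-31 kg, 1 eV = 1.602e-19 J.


Radius R = 5/2 nm = 2.5e-09 m
Confinement energy dE = pi^2 * hbar^2 / (2 * m_eff * m_e * R^2)
dE = pi^2 * (1.055e-34)^2 / (2 * 0.093 * 9.109e-31 * (2.5e-09)^2) J, divided by 1.602e-19 J/eV
dE = 0.6476 eV
Total band gap = E_g(bulk) + dE = 2.09 + 0.6476 = 2.7376 eV

2.7376


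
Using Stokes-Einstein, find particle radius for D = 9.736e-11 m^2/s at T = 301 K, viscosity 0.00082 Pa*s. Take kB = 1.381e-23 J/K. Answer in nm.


Stokes-Einstein: R = kB*T / (6*pi*eta*D)
R = 1.381e-23 * 301 / (6 * pi * 0.00082 * 9.736e-11)
R = 2.76226e-09 m = 2.76 nm

2.76


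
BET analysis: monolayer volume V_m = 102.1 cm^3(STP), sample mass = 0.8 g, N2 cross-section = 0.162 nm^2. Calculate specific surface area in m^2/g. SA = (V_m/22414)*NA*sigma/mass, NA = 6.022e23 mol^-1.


Number of moles in monolayer = V_m / 22414 = 102.1 / 22414 = 0.00455519
Number of molecules = moles * NA = 0.00455519 * 6.022e23
SA = molecules * sigma / mass
SA = (102.1 / 22414) * 6.022e23 * 0.162e-18 / 0.8
SA = 555.5 m^2/g

555.5


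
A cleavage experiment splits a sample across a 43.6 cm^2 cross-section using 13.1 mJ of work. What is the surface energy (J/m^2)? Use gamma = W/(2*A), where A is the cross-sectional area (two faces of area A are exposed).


Convert: A = 43.6 cm^2 = 0.00436 m^2, W = 13.1 mJ = 0.0131 J
Cleaving exposes two faces of area A, so total new surface = 2*A and gamma = W / (2*A)
gamma = 0.0131 / (2 * 0.00436)
gamma = 1.502 J/m^2

1.502


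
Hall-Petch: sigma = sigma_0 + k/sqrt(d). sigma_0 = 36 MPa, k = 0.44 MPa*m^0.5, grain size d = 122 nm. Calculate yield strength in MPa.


d = 122 nm = 1.22e-07 m
sqrt(d) = 0.000349285
Hall-Petch contribution = k / sqrt(d) = 0.44 / 0.000349285 = 1259.7 MPa
sigma = sigma_0 + k/sqrt(d) = 36 + 1259.7 = 1295.7 MPa

1295.7


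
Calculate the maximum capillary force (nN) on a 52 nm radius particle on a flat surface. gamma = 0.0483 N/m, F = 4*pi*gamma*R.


Convert radius: R = 52 nm = 5.2e-08 m
F = 4 * pi * gamma * R
F = 4 * pi * 0.0483 * 5.2e-08
F = 3.15617e-08 N = 31.5617 nN

31.5617


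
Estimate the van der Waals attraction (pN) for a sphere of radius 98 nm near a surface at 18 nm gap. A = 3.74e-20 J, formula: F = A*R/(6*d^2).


Convert to SI: R = 98 nm = 9.8e-08 m, d = 18 nm = 1.8e-08 m
F = A * R / (6 * d^2)
F = 3.74e-20 * 9.8e-08 / (6 * (1.8e-08)^2)
F = 1.88539e-12 N = 1.885 pN

1.885


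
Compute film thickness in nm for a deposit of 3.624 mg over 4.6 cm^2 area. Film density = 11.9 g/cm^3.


Convert: m = 3.624 mg = 3.6240e-06 kg, A = 4.6 cm^2 = 4.6000e-04 m^2, rho = 11.9 g/cm^3 = 11900 kg/m^3
t = m / (A * rho)
t = 3.6240e-06 / (4.6000e-04 * 11900)
t = 6.6204e-07 m = 662.0 nm

662.0


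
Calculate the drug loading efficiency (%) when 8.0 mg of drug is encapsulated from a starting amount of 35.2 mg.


Drug loading efficiency = (drug loaded / drug initial) * 100
DLE = 8.0 / 35.2 * 100
DLE = 0.2273 * 100
DLE = 22.73%

22.73


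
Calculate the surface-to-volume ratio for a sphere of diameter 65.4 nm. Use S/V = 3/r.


Radius r = 65.4/2 = 32.7 nm
S/V = 3 / r = 3 / 32.7
S/V = 0.0917 nm^-1

0.0917


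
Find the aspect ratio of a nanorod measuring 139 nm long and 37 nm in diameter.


Aspect ratio AR = length / diameter
AR = 139 / 37
AR = 3.76

3.76


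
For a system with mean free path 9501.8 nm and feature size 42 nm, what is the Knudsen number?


Knudsen number Kn = lambda / L
Kn = 9501.8 / 42
Kn = 226.2333

226.2333


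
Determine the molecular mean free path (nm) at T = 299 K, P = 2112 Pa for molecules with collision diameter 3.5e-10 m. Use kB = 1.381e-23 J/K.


Mean free path: lambda = kB*T / (sqrt(2) * pi * d^2 * P)
lambda = 1.381e-23 * 299 / (sqrt(2) * pi * (3.5e-10)^2 * 2112)
lambda = 3.59228e-06 m
lambda = 3592.28 nm

3592.28


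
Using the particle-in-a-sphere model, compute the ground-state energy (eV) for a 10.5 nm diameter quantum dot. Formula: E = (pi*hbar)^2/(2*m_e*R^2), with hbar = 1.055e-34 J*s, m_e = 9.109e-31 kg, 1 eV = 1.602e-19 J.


Radius R = 10.5/2 = 5.25 nm = 5.25e-09 m
E = (pi * 1.055e-34)^2 / (2 * 9.109e-31 * (5.25e-09)^2)
E(J) = 2.18769e-21
E = E(J) / 1.602e-19 = 0.0137 eV

0.0137


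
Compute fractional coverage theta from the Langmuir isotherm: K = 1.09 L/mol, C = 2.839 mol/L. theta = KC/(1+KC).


Langmuir isotherm: theta = K*C / (1 + K*C)
K*C = 1.09 * 2.839 = 3.09451
theta = 3.09451 / (1 + 3.09451) = 3.09451 / 4.09451
theta = 0.7558

0.7558


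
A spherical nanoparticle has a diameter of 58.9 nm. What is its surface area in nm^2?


Radius r = 58.9/2 = 29.45 nm
Surface area SA = 4 * pi * r^2
SA = 4 * pi * (29.45)^2
SA = 10898.84 nm^2

10898.84


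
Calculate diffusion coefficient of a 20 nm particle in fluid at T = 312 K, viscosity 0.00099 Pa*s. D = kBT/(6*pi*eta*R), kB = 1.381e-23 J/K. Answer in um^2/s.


Radius R = 20/2 = 10 nm = 1e-08 m
D = kB*T / (6*pi*eta*R)
D = 1.381e-23 * 312 / (6 * pi * 0.00099 * 1e-08)
D = 2.30894e-11 m^2/s = 23.089 um^2/s

23.089


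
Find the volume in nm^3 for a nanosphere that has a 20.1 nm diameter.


Radius r = 20.1/2 = 10.05 nm
Volume V = (4/3) * pi * r^3
V = (4/3) * pi * (10.05)^3
V = 4251.94 nm^3

4251.94


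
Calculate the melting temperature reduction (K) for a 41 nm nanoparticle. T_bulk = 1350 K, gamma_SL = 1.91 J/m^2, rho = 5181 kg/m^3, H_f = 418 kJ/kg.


Radius R = 41/2 = 20.5 nm = 2.05e-08 m
Convert H_f = 418 kJ/kg = 418000 J/kg
dT = 2 * gamma_SL * T_bulk / (rho * H_f * R)
dT = 2 * 1.91 * 1350 / (5181 * 418000 * 2.05e-08)
dT = 116.2 K

116.2


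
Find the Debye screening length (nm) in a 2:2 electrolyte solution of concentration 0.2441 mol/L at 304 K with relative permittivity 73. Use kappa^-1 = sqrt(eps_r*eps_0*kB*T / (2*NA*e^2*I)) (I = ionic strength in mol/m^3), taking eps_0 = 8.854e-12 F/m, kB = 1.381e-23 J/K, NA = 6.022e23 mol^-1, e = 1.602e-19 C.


Ionic strength I = 0.2441 * 2^2 * 1000 = 976.4 mol/m^3
kappa^-1 = sqrt(73 * 8.854e-12 * 1.381e-23 * 304 / (2 * 6.022e23 * (1.602e-19)^2 * 976.4))
kappa^-1 = 0.3 nm

0.3


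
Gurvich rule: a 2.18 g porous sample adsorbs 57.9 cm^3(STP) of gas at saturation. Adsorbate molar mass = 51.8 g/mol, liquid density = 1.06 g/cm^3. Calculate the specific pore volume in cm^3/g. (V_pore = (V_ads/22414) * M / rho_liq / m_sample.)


Moles adsorbed n = V_ads / 22414 = 57.9 / 22414 = 2.583207e-03 mol
Liquid volume V_liq = n * M / rho_liq = 2.583207e-03 * 51.8 / 1.06 = 0.12624 cm^3
Specific pore volume V_pore = V_liq / m_sample = 0.12624 / 2.18
V_pore = 0.0579 cm^3/g

0.0579


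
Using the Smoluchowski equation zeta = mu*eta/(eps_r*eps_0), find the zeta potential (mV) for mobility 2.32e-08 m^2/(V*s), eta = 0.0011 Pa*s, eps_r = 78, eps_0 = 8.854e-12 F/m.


Smoluchowski equation: zeta = mu * eta / (eps_r * eps_0)
zeta = 2.32e-08 * 0.0011 / (78 * 8.854e-12)
zeta = 0.036953 V = 36.95 mV

36.95


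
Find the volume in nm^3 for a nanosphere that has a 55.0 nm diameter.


Radius r = 55.0/2 = 27.5 nm
Volume V = (4/3) * pi * r^3
V = (4/3) * pi * (27.5)^3
V = 87113.75 nm^3

87113.75


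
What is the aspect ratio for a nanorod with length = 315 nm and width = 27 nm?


Aspect ratio AR = length / diameter
AR = 315 / 27
AR = 11.67

11.67


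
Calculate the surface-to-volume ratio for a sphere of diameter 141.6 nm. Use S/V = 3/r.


Radius r = 141.6/2 = 70.8 nm
S/V = 3 / r = 3 / 70.8
S/V = 0.0424 nm^-1

0.0424


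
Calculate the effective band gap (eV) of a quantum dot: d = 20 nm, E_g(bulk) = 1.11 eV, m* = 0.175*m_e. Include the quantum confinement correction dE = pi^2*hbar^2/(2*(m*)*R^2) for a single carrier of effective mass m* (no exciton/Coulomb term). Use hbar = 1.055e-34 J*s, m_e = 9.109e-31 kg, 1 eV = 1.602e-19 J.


Radius R = 20/2 nm = 1e-08 m
Confinement energy dE = pi^2 * hbar^2 / (2 * m_eff * m_e * R^2)
dE = pi^2 * (1.055e-34)^2 / (2 * 0.175 * 9.109e-31 * (1e-08)^2) J, divided by 1.602e-19 J/eV
dE = 0.0215 eV
Total band gap = E_g(bulk) + dE = 1.11 + 0.0215 = 1.1315 eV

1.1315


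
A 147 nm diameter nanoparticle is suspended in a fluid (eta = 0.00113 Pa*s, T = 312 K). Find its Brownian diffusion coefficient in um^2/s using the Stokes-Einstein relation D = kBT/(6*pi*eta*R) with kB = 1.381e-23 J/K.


Radius R = 147/2 = 73.5 nm = 7.35e-08 m
D = kB*T / (6*pi*eta*R)
D = 1.381e-23 * 312 / (6 * pi * 0.00113 * 7.35e-08)
D = 2.75221e-12 m^2/s = 2.752 um^2/s

2.752


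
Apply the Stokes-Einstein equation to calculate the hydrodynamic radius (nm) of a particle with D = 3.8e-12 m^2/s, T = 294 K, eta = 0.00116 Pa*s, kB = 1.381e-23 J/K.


Stokes-Einstein: R = kB*T / (6*pi*eta*D)
R = 1.381e-23 * 294 / (6 * pi * 0.00116 * 3.8e-12)
R = 4.8865e-08 m = 48.87 nm

48.87


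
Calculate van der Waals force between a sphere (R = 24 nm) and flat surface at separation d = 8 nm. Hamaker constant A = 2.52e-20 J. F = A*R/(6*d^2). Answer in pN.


Convert to SI: R = 24 nm = 2.4e-08 m, d = 8 nm = 8e-09 m
F = A * R / (6 * d^2)
F = 2.52e-20 * 2.4e-08 / (6 * (8e-09)^2)
F = 1.575e-12 N = 1.575 pN

1.575


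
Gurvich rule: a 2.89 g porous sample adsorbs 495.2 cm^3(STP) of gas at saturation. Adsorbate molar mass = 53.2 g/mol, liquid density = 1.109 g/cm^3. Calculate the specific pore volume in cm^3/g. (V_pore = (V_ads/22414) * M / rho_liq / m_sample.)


Moles adsorbed n = V_ads / 22414 = 495.2 / 22414 = 2.209333e-02 mol
Liquid volume V_liq = n * M / rho_liq = 2.209333e-02 * 53.2 / 1.109 = 1.05984 cm^3
Specific pore volume V_pore = V_liq / m_sample = 1.05984 / 2.89
V_pore = 0.3667 cm^3/g

0.3667


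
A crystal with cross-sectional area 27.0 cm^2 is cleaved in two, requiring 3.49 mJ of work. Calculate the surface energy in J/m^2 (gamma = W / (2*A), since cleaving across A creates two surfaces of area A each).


Convert: A = 27.0 cm^2 = 0.0027 m^2, W = 3.49 mJ = 0.00349 J
Cleaving exposes two faces of area A, so total new surface = 2*A and gamma = W / (2*A)
gamma = 0.00349 / (2 * 0.0027)
gamma = 0.646 J/m^2

0.646


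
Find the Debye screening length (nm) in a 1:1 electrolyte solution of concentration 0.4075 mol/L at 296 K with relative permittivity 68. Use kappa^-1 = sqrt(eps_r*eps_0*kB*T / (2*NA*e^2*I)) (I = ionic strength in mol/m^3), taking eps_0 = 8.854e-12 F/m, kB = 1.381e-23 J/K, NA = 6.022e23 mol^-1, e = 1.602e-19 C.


Ionic strength I = 0.4075 * 1^2 * 1000 = 407.5 mol/m^3
kappa^-1 = sqrt(68 * 8.854e-12 * 1.381e-23 * 296 / (2 * 6.022e23 * (1.602e-19)^2 * 407.5))
kappa^-1 = 0.442 nm

0.442


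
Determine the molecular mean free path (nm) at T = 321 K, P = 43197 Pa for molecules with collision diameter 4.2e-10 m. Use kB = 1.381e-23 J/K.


Mean free path: lambda = kB*T / (sqrt(2) * pi * d^2 * P)
lambda = 1.381e-23 * 321 / (sqrt(2) * pi * (4.2e-10)^2 * 43197)
lambda = 1.30943e-07 m
lambda = 130.94 nm

130.94


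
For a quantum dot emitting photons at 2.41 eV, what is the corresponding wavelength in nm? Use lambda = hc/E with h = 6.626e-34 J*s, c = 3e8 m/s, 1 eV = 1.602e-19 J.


Convert energy: E = 2.41 eV = 2.41 * 1.602e-19 = 3.86082e-19 J
lambda = h*c / E = 6.626e-34 * 3e8 / 3.86082e-19
lambda = 5.14865e-07 m = 514.9 nm

514.9


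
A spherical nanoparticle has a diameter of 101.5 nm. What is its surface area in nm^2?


Radius r = 101.5/2 = 50.75 nm
Surface area SA = 4 * pi * r^2
SA = 4 * pi * (50.75)^2
SA = 32365.47 nm^2

32365.47


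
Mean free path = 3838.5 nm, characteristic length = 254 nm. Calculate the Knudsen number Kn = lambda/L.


Knudsen number Kn = lambda / L
Kn = 3838.5 / 254
Kn = 15.1122

15.1122


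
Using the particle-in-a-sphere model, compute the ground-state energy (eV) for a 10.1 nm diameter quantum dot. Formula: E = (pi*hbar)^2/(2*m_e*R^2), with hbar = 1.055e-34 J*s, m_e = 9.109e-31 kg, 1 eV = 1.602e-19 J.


Radius R = 10.1/2 = 5.05 nm = 5.05e-09 m
E = (pi * 1.055e-34)^2 / (2 * 9.109e-31 * (5.05e-09)^2)
E(J) = 2.3644e-21
E = E(J) / 1.602e-19 = 0.0148 eV

0.0148


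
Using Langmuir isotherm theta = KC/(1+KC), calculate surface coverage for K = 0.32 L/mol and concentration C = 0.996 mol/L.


Langmuir isotherm: theta = K*C / (1 + K*C)
K*C = 0.32 * 0.996 = 0.31872
theta = 0.31872 / (1 + 0.31872) = 0.31872 / 1.31872
theta = 0.2417

0.2417


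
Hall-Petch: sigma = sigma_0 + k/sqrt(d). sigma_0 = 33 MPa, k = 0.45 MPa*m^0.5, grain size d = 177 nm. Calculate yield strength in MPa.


d = 177 nm = 1.77e-07 m
sqrt(d) = 0.0004207137
Hall-Petch contribution = k / sqrt(d) = 0.45 / 0.0004207137 = 1069.6 MPa
sigma = sigma_0 + k/sqrt(d) = 33 + 1069.6 = 1102.6 MPa

1102.6


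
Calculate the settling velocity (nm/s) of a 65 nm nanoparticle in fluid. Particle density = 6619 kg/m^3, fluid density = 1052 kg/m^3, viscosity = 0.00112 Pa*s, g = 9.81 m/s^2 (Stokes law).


Radius R = 65/2 nm = 3.25e-08 m
Density difference = 6619 - 1052 = 5567 kg/m^3
v = 2 * R^2 * (rho_p - rho_f) * g / (9 * eta)
v = 2 * (3.25e-08)^2 * 5567 * 9.81 / (9 * 0.00112)
v = 1.14453e-08 m/s = 11.4453 nm/s

11.4453


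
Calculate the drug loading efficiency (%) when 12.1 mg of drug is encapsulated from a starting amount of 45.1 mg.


Drug loading efficiency = (drug loaded / drug initial) * 100
DLE = 12.1 / 45.1 * 100
DLE = 0.2683 * 100
DLE = 26.83%

26.83


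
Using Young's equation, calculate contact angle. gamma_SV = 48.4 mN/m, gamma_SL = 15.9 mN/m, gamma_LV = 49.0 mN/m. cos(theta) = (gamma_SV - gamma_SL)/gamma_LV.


cos(theta) = (gamma_SV - gamma_SL) / gamma_LV
cos(theta) = (48.4 - 15.9) / 49.0
cos(theta) = 0.663265
theta = arccos(0.663265) = 48.45 degrees

48.45


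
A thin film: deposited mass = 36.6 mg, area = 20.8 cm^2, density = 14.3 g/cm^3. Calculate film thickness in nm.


Convert: m = 36.6 mg = 3.6600e-05 kg, A = 20.8 cm^2 = 2.0800e-03 m^2, rho = 14.3 g/cm^3 = 14300 kg/m^3
t = m / (A * rho)
t = 3.6600e-05 / (2.0800e-03 * 14300)
t = 1.2305e-06 m = 1230.5 nm

1230.5


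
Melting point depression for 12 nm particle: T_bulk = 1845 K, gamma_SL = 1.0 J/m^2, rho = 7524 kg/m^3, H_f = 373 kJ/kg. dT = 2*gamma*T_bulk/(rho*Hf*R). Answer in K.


Radius R = 12/2 = 6 nm = 6e-09 m
Convert H_f = 373 kJ/kg = 373000 J/kg
dT = 2 * gamma_SL * T_bulk / (rho * H_f * R)
dT = 2 * 1.0 * 1845 / (7524 * 373000 * 6e-09)
dT = 219.1 K

219.1


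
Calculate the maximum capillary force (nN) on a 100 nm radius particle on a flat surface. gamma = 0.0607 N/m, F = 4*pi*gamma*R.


Convert radius: R = 100 nm = 1e-07 m
F = 4 * pi * gamma * R
F = 4 * pi * 0.0607 * 1e-07
F = 7.62779e-08 N = 76.2779 nN

76.2779


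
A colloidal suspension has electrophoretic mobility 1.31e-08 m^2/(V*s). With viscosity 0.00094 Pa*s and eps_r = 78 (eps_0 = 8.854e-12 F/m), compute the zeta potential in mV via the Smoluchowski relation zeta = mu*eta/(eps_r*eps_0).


Smoluchowski equation: zeta = mu * eta / (eps_r * eps_0)
zeta = 1.31e-08 * 0.00094 / (78 * 8.854e-12)
zeta = 0.017831 V = 17.83 mV

17.83


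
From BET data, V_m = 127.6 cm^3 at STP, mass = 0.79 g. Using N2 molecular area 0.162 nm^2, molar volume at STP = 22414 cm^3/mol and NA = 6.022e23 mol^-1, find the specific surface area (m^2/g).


Number of moles in monolayer = V_m / 22414 = 127.6 / 22414 = 0.00569287
Number of molecules = moles * NA = 0.00569287 * 6.022e23
SA = molecules * sigma / mass
SA = (127.6 / 22414) * 6.022e23 * 0.162e-18 / 0.79
SA = 703.0 m^2/g

703.0


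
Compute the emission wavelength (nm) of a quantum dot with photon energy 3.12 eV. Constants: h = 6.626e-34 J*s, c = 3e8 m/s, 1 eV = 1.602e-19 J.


Convert energy: E = 3.12 eV = 3.12 * 1.602e-19 = 4.99824e-19 J
lambda = h*c / E = 6.626e-34 * 3e8 / 4.99824e-19
lambda = 3.977e-07 m = 397.7 nm

397.7


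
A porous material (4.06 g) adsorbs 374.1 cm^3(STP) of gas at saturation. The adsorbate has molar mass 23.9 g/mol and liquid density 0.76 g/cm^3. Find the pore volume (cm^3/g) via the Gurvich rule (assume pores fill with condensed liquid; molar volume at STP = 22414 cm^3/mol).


Moles adsorbed n = V_ads / 22414 = 374.1 / 22414 = 1.669046e-02 mol
Liquid volume V_liq = n * M / rho_liq = 1.669046e-02 * 23.9 / 0.76 = 0.52487 cm^3
Specific pore volume V_pore = V_liq / m_sample = 0.52487 / 4.06
V_pore = 0.1293 cm^3/g

0.1293


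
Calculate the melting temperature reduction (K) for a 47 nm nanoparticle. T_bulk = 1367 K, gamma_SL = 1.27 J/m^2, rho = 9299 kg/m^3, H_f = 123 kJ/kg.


Radius R = 47/2 = 23.5 nm = 2.35e-08 m
Convert H_f = 123 kJ/kg = 123000 J/kg
dT = 2 * gamma_SL * T_bulk / (rho * H_f * R)
dT = 2 * 1.27 * 1367 / (9299 * 123000 * 2.35e-08)
dT = 129.2 K

129.2


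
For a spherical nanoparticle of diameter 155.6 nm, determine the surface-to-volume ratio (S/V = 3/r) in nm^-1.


Radius r = 155.6/2 = 77.8 nm
S/V = 3 / r = 3 / 77.8
S/V = 0.0386 nm^-1

0.0386


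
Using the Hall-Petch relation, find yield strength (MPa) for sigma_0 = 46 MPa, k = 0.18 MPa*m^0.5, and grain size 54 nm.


d = 54 nm = 5.4e-08 m
sqrt(d) = 0.000232379
Hall-Petch contribution = k / sqrt(d) = 0.18 / 0.000232379 = 774.6 MPa
sigma = sigma_0 + k/sqrt(d) = 46 + 774.6 = 820.6 MPa

820.6


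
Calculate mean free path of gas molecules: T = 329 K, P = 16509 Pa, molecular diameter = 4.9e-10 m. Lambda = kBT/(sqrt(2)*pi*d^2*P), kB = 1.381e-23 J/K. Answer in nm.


Mean free path: lambda = kB*T / (sqrt(2) * pi * d^2 * P)
lambda = 1.381e-23 * 329 / (sqrt(2) * pi * (4.9e-10)^2 * 16509)
lambda = 2.57995e-07 m
lambda = 258.0 nm

258.0


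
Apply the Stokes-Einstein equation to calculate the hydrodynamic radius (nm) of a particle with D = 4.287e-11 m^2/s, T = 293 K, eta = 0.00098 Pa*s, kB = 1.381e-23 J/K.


Stokes-Einstein: R = kB*T / (6*pi*eta*D)
R = 1.381e-23 * 293 / (6 * pi * 0.00098 * 4.287e-11)
R = 5.10953e-09 m = 5.11 nm

5.11


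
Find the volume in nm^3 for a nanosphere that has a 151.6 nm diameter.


Radius r = 151.6/2 = 75.8 nm
Volume V = (4/3) * pi * r^3
V = (4/3) * pi * (75.8)^3
V = 1824299.87 nm^3

1824299.87


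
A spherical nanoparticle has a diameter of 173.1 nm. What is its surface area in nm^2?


Radius r = 173.1/2 = 86.55 nm
Surface area SA = 4 * pi * r^2
SA = 4 * pi * (86.55)^2
SA = 94133.46 nm^2

94133.46


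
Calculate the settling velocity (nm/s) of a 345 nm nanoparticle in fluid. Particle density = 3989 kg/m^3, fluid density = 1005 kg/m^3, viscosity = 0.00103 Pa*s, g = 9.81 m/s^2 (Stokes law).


Radius R = 345/2 nm = 1.725e-07 m
Density difference = 3989 - 1005 = 2984 kg/m^3
v = 2 * R^2 * (rho_p - rho_f) * g / (9 * eta)
v = 2 * (1.725e-07)^2 * 2984 * 9.81 / (9 * 0.00103)
v = 1.8793e-07 m/s = 187.9301 nm/s

187.9301


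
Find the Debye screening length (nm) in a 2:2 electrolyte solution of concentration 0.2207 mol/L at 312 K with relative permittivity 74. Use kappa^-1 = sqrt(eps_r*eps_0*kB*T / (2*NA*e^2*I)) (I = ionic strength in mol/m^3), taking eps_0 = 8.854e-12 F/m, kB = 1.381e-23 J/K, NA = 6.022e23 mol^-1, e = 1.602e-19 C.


Ionic strength I = 0.2207 * 2^2 * 1000 = 882.8 mol/m^3
kappa^-1 = sqrt(74 * 8.854e-12 * 1.381e-23 * 312 / (2 * 6.022e23 * (1.602e-19)^2 * 882.8))
kappa^-1 = 0.322 nm

0.322


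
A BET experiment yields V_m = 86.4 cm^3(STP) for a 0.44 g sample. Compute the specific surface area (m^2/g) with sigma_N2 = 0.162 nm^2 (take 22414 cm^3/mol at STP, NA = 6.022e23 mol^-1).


Number of moles in monolayer = V_m / 22414 = 86.4 / 22414 = 0.00385473
Number of molecules = moles * NA = 0.00385473 * 6.022e23
SA = molecules * sigma / mass
SA = (86.4 / 22414) * 6.022e23 * 0.162e-18 / 0.44
SA = 854.7 m^2/g

854.7


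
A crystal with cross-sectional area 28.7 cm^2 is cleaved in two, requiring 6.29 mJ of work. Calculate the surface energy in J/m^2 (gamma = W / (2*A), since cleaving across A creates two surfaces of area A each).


Convert: A = 28.7 cm^2 = 0.00287 m^2, W = 6.29 mJ = 0.00629 J
Cleaving exposes two faces of area A, so total new surface = 2*A and gamma = W / (2*A)
gamma = 0.00629 / (2 * 0.00287)
gamma = 1.096 J/m^2

1.096


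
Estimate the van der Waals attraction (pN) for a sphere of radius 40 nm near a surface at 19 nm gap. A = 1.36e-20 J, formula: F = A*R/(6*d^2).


Convert to SI: R = 40 nm = 4e-08 m, d = 19 nm = 1.9e-08 m
F = A * R / (6 * d^2)
F = 1.36e-20 * 4e-08 / (6 * (1.9e-08)^2)
F = 2.51154e-13 N = 0.251 pN

0.251


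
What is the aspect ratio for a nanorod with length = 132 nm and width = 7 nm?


Aspect ratio AR = length / diameter
AR = 132 / 7
AR = 18.86

18.86


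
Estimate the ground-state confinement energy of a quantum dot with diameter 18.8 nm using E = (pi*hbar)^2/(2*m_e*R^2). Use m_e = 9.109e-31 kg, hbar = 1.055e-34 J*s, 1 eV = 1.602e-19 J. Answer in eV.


Radius R = 18.8/2 = 9.4 nm = 9.4e-09 m
E = (pi * 1.055e-34)^2 / (2 * 9.109e-31 * (9.4e-09)^2)
E(J) = 6.82415e-22
E = E(J) / 1.602e-19 = 0.0043 eV

0.0043


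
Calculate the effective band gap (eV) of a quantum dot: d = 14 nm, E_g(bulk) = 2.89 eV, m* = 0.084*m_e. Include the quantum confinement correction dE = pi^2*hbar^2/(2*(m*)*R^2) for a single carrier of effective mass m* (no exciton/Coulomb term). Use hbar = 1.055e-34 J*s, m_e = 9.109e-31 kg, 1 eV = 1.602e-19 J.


Radius R = 14/2 nm = 7e-09 m
Confinement energy dE = pi^2 * hbar^2 / (2 * m_eff * m_e * R^2)
dE = pi^2 * (1.055e-34)^2 / (2 * 0.084 * 9.109e-31 * (7e-09)^2) J, divided by 1.602e-19 J/eV
dE = 0.0914 eV
Total band gap = E_g(bulk) + dE = 2.89 + 0.0914 = 2.9814 eV

2.9814


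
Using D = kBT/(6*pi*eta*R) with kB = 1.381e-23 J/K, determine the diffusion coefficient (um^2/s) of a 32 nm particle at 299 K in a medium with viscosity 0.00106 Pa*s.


Radius R = 32/2 = 16 nm = 1.6e-08 m
D = kB*T / (6*pi*eta*R)
D = 1.381e-23 * 299 / (6 * pi * 0.00106 * 1.6e-08)
D = 1.29163e-11 m^2/s = 12.916 um^2/s

12.916


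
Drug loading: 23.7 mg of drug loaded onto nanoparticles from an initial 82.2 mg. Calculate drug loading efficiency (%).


Drug loading efficiency = (drug loaded / drug initial) * 100
DLE = 23.7 / 82.2 * 100
DLE = 0.2883 * 100
DLE = 28.83%

28.83


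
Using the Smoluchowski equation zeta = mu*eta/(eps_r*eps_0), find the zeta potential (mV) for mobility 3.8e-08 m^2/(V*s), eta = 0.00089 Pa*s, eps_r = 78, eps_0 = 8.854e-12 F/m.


Smoluchowski equation: zeta = mu * eta / (eps_r * eps_0)
zeta = 3.8e-08 * 0.00089 / (78 * 8.854e-12)
zeta = 0.048971 V = 48.97 mV

48.97


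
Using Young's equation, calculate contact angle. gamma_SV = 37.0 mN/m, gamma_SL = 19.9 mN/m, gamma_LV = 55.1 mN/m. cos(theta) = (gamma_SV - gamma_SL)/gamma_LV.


cos(theta) = (gamma_SV - gamma_SL) / gamma_LV
cos(theta) = (37.0 - 19.9) / 55.1
cos(theta) = 0.310345
theta = arccos(0.310345) = 71.92 degrees

71.92


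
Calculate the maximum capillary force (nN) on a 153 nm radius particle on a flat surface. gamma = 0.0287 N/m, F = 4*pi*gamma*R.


Convert radius: R = 153 nm = 1.53e-07 m
F = 4 * pi * gamma * R
F = 4 * pi * 0.0287 * 1.53e-07
F = 5.51802e-08 N = 55.1802 nN

55.1802


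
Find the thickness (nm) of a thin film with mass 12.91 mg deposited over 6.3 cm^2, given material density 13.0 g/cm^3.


Convert: m = 12.91 mg = 1.2910e-05 kg, A = 6.3 cm^2 = 6.3000e-04 m^2, rho = 13.0 g/cm^3 = 13000 kg/m^3
t = m / (A * rho)
t = 1.2910e-05 / (6.3000e-04 * 13000)
t = 1.5763e-06 m = 1576.3 nm

1576.3


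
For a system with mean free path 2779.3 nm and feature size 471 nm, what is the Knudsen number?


Knudsen number Kn = lambda / L
Kn = 2779.3 / 471
Kn = 5.9008

5.9008


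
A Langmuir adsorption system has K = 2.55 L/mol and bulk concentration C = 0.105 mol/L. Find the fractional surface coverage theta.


Langmuir isotherm: theta = K*C / (1 + K*C)
K*C = 2.55 * 0.105 = 0.26775
theta = 0.26775 / (1 + 0.26775) = 0.26775 / 1.26775
theta = 0.2112

0.2112


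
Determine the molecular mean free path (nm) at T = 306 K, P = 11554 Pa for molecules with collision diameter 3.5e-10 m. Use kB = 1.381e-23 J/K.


Mean free path: lambda = kB*T / (sqrt(2) * pi * d^2 * P)
lambda = 1.381e-23 * 306 / (sqrt(2) * pi * (3.5e-10)^2 * 11554)
lambda = 6.72019e-07 m
lambda = 672.02 nm

672.02


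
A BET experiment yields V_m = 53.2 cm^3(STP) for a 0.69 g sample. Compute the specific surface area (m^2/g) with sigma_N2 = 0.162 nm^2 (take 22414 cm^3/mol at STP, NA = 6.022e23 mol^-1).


Number of moles in monolayer = V_m / 22414 = 53.2 / 22414 = 0.00237352
Number of molecules = moles * NA = 0.00237352 * 6.022e23
SA = molecules * sigma / mass
SA = (53.2 / 22414) * 6.022e23 * 0.162e-18 / 0.69
SA = 335.6 m^2/g

335.6


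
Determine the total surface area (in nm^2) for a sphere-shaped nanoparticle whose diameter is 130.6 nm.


Radius r = 130.6/2 = 65.3 nm
Surface area SA = 4 * pi * r^2
SA = 4 * pi * (65.3)^2
SA = 53584.14 nm^2

53584.14


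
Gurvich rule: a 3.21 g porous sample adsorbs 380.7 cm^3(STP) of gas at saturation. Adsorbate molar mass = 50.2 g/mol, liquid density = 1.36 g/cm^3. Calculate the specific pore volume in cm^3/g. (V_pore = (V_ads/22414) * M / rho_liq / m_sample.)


Moles adsorbed n = V_ads / 22414 = 380.7 / 22414 = 1.698492e-02 mol
Liquid volume V_liq = n * M / rho_liq = 1.698492e-02 * 50.2 / 1.36 = 0.62694 cm^3
Specific pore volume V_pore = V_liq / m_sample = 0.62694 / 3.21
V_pore = 0.1953 cm^3/g

0.1953


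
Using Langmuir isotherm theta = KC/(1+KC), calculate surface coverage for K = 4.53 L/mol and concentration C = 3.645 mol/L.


Langmuir isotherm: theta = K*C / (1 + K*C)
K*C = 4.53 * 3.645 = 16.51185
theta = 16.51185 / (1 + 16.51185) = 16.51185 / 17.51185
theta = 0.9429

0.9429


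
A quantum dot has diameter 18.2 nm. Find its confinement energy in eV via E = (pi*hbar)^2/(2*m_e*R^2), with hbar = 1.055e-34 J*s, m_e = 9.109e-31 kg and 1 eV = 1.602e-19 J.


Radius R = 18.2/2 = 9.1 nm = 9.1e-09 m
E = (pi * 1.055e-34)^2 / (2 * 9.109e-31 * (9.1e-09)^2)
E(J) = 7.28151e-22
E = E(J) / 1.602e-19 = 0.0045 eV

0.0045


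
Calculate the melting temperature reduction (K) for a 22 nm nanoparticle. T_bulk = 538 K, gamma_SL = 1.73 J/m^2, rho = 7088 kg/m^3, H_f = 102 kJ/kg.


Radius R = 22/2 = 11 nm = 1.1e-08 m
Convert H_f = 102 kJ/kg = 102000 J/kg
dT = 2 * gamma_SL * T_bulk / (rho * H_f * R)
dT = 2 * 1.73 * 538 / (7088 * 102000 * 1.1e-08)
dT = 234.1 K

234.1


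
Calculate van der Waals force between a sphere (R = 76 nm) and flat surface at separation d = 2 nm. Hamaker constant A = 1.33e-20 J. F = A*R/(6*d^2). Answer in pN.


Convert to SI: R = 76 nm = 7.6e-08 m, d = 2 nm = 2e-09 m
F = A * R / (6 * d^2)
F = 1.33e-20 * 7.6e-08 / (6 * (2e-09)^2)
F = 4.21167e-11 N = 42.117 pN

42.117


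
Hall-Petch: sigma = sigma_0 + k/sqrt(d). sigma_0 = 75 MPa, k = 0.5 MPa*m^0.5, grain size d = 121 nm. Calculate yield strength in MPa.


d = 121 nm = 1.21e-07 m
sqrt(d) = 0.0003478505
Hall-Petch contribution = k / sqrt(d) = 0.5 / 0.0003478505 = 1437.4 MPa
sigma = sigma_0 + k/sqrt(d) = 75 + 1437.4 = 1512.4 MPa

1512.4


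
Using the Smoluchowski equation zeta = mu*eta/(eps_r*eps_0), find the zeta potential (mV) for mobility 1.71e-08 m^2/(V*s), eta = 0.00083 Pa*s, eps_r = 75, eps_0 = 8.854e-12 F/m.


Smoluchowski equation: zeta = mu * eta / (eps_r * eps_0)
zeta = 1.71e-08 * 0.00083 / (75 * 8.854e-12)
zeta = 0.021373 V = 21.37 mV

21.37


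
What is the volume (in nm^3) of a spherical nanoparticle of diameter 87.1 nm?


Radius r = 87.1/2 = 43.55 nm
Volume V = (4/3) * pi * r^3
V = (4/3) * pi * (43.55)^3
V = 345981.67 nm^3

345981.67


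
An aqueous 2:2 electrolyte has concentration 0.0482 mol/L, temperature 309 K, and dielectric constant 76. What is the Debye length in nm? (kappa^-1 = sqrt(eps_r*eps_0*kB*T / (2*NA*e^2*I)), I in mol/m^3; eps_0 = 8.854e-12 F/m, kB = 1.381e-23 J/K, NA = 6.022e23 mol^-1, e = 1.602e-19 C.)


Ionic strength I = 0.0482 * 2^2 * 1000 = 192.8 mol/m^3
kappa^-1 = sqrt(76 * 8.854e-12 * 1.381e-23 * 309 / (2 * 6.022e23 * (1.602e-19)^2 * 192.8))
kappa^-1 = 0.694 nm

0.694


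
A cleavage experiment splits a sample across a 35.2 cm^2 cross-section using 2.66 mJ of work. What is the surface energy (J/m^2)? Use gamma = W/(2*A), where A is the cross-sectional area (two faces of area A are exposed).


Convert: A = 35.2 cm^2 = 0.00352 m^2, W = 2.66 mJ = 0.00266 J
Cleaving exposes two faces of area A, so total new surface = 2*A and gamma = W / (2*A)
gamma = 0.00266 / (2 * 0.00352)
gamma = 0.378 J/m^2

0.378


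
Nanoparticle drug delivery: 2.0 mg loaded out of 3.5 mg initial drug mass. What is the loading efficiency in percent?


Drug loading efficiency = (drug loaded / drug initial) * 100
DLE = 2.0 / 3.5 * 100
DLE = 0.5714 * 100
DLE = 57.14%

57.14


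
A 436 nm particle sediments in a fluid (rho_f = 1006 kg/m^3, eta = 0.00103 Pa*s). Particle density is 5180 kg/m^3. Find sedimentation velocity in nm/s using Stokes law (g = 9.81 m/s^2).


Radius R = 436/2 nm = 2.18e-07 m
Density difference = 5180 - 1006 = 4174 kg/m^3
v = 2 * R^2 * (rho_p - rho_f) * g / (9 * eta)
v = 2 * (2.18e-07)^2 * 4174 * 9.81 / (9 * 0.00103)
v = 4.19841e-07 m/s = 419.8409 nm/s

419.8409


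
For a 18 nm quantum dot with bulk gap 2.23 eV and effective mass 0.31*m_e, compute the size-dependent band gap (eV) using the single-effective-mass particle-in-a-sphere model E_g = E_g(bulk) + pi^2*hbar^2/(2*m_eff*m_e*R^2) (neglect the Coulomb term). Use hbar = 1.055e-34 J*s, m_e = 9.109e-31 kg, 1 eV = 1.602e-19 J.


Radius R = 18/2 nm = 9e-09 m
Confinement energy dE = pi^2 * hbar^2 / (2 * m_eff * m_e * R^2)
dE = pi^2 * (1.055e-34)^2 / (2 * 0.31 * 9.109e-31 * (9e-09)^2) J, divided by 1.602e-19 J/eV
dE = 0.015 eV
Total band gap = E_g(bulk) + dE = 2.23 + 0.015 = 2.245 eV

2.245


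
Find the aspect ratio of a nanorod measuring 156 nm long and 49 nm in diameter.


Aspect ratio AR = length / diameter
AR = 156 / 49
AR = 3.18

3.18


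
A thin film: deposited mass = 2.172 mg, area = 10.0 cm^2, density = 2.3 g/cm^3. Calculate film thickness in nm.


Convert: m = 2.172 mg = 2.1720e-06 kg, A = 10.0 cm^2 = 1.0000e-03 m^2, rho = 2.3 g/cm^3 = 2300 kg/m^3
t = m / (A * rho)
t = 2.1720e-06 / (1.0000e-03 * 2300)
t = 9.4435e-07 m = 944.3 nm

944.3


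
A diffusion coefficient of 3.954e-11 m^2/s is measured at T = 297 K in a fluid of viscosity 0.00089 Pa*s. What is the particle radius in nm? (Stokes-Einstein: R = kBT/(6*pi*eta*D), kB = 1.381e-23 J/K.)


Stokes-Einstein: R = kB*T / (6*pi*eta*D)
R = 1.381e-23 * 297 / (6 * pi * 0.00089 * 3.954e-11)
R = 6.18333e-09 m = 6.18 nm

6.18


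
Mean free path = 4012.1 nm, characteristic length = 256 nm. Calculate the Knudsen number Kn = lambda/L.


Knudsen number Kn = lambda / L
Kn = 4012.1 / 256
Kn = 15.6723

15.6723


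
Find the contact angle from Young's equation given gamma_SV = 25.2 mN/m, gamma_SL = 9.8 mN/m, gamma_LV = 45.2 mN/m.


cos(theta) = (gamma_SV - gamma_SL) / gamma_LV
cos(theta) = (25.2 - 9.8) / 45.2
cos(theta) = 0.340708
theta = arccos(0.340708) = 70.08 degrees

70.08


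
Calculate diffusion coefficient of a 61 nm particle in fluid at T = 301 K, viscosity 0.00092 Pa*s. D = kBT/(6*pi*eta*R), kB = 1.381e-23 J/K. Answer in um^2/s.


Radius R = 61/2 = 30.5 nm = 3.05e-08 m
D = kB*T / (6*pi*eta*R)
D = 1.381e-23 * 301 / (6 * pi * 0.00092 * 3.05e-08)
D = 7.85907e-12 m^2/s = 7.859 um^2/s

7.859


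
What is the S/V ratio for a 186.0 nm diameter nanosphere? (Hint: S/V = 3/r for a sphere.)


Radius r = 186.0/2 = 93 nm
S/V = 3 / r = 3 / 93
S/V = 0.0323 nm^-1

0.0323


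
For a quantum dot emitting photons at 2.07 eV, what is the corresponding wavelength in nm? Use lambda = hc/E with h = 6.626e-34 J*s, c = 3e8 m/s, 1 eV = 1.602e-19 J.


Convert energy: E = 2.07 eV = 2.07 * 1.602e-19 = 3.31614e-19 J
lambda = h*c / E = 6.626e-34 * 3e8 / 3.31614e-19
lambda = 5.99432e-07 m = 599.4 nm

599.4


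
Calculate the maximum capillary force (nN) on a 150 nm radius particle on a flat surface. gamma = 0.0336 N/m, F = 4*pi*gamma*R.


Convert radius: R = 150 nm = 1.5e-07 m
F = 4 * pi * gamma * R
F = 4 * pi * 0.0336 * 1.5e-07
F = 6.33345e-08 N = 63.3345 nN

63.3345


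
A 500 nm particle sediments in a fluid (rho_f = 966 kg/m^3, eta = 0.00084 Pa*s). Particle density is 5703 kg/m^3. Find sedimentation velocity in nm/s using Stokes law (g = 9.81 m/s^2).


Radius R = 500/2 nm = 2.5e-07 m
Density difference = 5703 - 966 = 4737 kg/m^3
v = 2 * R^2 * (rho_p - rho_f) * g / (9 * eta)
v = 2 * (2.5e-07)^2 * 4737 * 9.81 / (9 * 0.00084)
v = 7.68353e-07 m/s = 768.3527 nm/s

768.3527


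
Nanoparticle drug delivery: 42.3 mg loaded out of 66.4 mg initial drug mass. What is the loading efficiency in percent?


Drug loading efficiency = (drug loaded / drug initial) * 100
DLE = 42.3 / 66.4 * 100
DLE = 0.637 * 100
DLE = 63.7%

63.7


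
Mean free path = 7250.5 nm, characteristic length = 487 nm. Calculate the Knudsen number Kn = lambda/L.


Knudsen number Kn = lambda / L
Kn = 7250.5 / 487
Kn = 14.8881

14.8881


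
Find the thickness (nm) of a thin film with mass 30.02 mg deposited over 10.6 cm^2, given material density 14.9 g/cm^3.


Convert: m = 30.02 mg = 3.0020e-05 kg, A = 10.6 cm^2 = 1.0600e-03 m^2, rho = 14.9 g/cm^3 = 14900 kg/m^3
t = m / (A * rho)
t = 3.0020e-05 / (1.0600e-03 * 14900)
t = 1.9007e-06 m = 1900.7 nm

1900.7


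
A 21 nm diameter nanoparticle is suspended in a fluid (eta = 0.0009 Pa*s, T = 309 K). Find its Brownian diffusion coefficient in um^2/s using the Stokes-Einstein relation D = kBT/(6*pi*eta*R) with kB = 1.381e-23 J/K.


Radius R = 21/2 = 10.5 nm = 1.05e-08 m
D = kB*T / (6*pi*eta*R)
D = 1.381e-23 * 309 / (6 * pi * 0.0009 * 1.05e-08)
D = 2.39563e-11 m^2/s = 23.956 um^2/s

23.956


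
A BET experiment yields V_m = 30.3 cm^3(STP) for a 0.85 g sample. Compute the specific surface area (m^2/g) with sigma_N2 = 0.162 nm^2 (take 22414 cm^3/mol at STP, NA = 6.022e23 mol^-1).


Number of moles in monolayer = V_m / 22414 = 30.3 / 22414 = 0.00135183
Number of molecules = moles * NA = 0.00135183 * 6.022e23
SA = molecules * sigma / mass
SA = (30.3 / 22414) * 6.022e23 * 0.162e-18 / 0.85
SA = 155.2 m^2/g

155.2


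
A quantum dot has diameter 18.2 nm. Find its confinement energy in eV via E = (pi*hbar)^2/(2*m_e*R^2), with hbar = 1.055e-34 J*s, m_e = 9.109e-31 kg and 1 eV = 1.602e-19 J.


Radius R = 18.2/2 = 9.1 nm = 9.1e-09 m
E = (pi * 1.055e-34)^2 / (2 * 9.109e-31 * (9.1e-09)^2)
E(J) = 7.28151e-22
E = E(J) / 1.602e-19 = 0.0045 eV

0.0045


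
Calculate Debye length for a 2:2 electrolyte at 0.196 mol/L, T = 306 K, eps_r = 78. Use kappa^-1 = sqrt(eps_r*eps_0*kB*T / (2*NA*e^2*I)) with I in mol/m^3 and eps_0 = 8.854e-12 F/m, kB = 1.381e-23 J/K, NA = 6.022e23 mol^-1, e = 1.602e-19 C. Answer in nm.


Ionic strength I = 0.196 * 2^2 * 1000 = 784 mol/m^3
kappa^-1 = sqrt(78 * 8.854e-12 * 1.381e-23 * 306 / (2 * 6.022e23 * (1.602e-19)^2 * 784))
kappa^-1 = 0.347 nm

0.347


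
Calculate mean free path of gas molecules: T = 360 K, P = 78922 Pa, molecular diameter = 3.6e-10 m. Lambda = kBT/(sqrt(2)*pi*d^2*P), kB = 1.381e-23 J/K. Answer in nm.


Mean free path: lambda = kB*T / (sqrt(2) * pi * d^2 * P)
lambda = 1.381e-23 * 360 / (sqrt(2) * pi * (3.6e-10)^2 * 78922)
lambda = 1.09403e-07 m
lambda = 109.4 nm

109.4


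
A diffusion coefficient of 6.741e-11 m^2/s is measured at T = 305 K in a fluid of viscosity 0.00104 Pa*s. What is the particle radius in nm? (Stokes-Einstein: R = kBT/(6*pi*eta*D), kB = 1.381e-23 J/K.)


Stokes-Einstein: R = kB*T / (6*pi*eta*D)
R = 1.381e-23 * 305 / (6 * pi * 0.00104 * 6.741e-11)
R = 3.18739e-09 m = 3.19 nm

3.19


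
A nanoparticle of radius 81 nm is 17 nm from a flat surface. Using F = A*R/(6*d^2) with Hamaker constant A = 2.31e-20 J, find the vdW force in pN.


Convert to SI: R = 81 nm = 8.1e-08 m, d = 17 nm = 1.7e-08 m
F = A * R / (6 * d^2)
F = 2.31e-20 * 8.1e-08 / (6 * (1.7e-08)^2)
F = 1.07907e-12 N = 1.079 pN

1.079


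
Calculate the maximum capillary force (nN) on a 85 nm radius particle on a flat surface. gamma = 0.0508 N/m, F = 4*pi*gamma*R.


Convert radius: R = 85 nm = 8.5e-08 m
F = 4 * pi * gamma * R
F = 4 * pi * 0.0508 * 8.5e-08
F = 5.42616e-08 N = 54.2616 nN

54.2616


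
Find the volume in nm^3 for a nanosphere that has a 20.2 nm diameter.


Radius r = 20.2/2 = 10.1 nm
Volume V = (4/3) * pi * r^3
V = (4/3) * pi * (10.1)^3
V = 4315.71 nm^3

4315.71


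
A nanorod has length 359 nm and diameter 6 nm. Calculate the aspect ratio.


Aspect ratio AR = length / diameter
AR = 359 / 6
AR = 59.83

59.83


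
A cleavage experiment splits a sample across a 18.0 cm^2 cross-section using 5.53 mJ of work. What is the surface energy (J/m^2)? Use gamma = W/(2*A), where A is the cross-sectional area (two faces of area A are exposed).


Convert: A = 18.0 cm^2 = 0.0018 m^2, W = 5.53 mJ = 0.00553 J
Cleaving exposes two faces of area A, so total new surface = 2*A and gamma = W / (2*A)
gamma = 0.00553 / (2 * 0.0018)
gamma = 1.536 J/m^2

1.536


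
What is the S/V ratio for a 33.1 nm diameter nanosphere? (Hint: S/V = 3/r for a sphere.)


Radius r = 33.1/2 = 16.55 nm
S/V = 3 / r = 3 / 16.55
S/V = 0.1813 nm^-1

0.1813


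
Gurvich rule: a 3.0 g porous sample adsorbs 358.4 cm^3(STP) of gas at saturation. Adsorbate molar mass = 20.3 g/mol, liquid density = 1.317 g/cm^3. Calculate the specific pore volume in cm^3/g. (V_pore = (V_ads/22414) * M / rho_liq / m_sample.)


Moles adsorbed n = V_ads / 22414 = 358.4 / 22414 = 1.599001e-02 mol
Liquid volume V_liq = n * M / rho_liq = 1.599001e-02 * 20.3 / 1.317 = 0.24647 cm^3
Specific pore volume V_pore = V_liq / m_sample = 0.24647 / 3.0
V_pore = 0.0822 cm^3/g

0.0822


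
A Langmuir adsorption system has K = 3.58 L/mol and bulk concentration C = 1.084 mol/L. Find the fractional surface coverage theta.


Langmuir isotherm: theta = K*C / (1 + K*C)
K*C = 3.58 * 1.084 = 3.88072
theta = 3.88072 / (1 + 3.88072) = 3.88072 / 4.88072
theta = 0.7951

0.7951
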